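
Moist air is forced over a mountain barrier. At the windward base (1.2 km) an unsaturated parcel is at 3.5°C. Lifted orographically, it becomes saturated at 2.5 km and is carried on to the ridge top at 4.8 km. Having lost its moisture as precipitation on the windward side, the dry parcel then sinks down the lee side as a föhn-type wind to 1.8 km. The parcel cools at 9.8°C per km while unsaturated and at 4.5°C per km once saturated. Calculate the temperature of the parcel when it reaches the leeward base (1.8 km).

9.81°C

1200 → 2500 m (dry, 9.8°C/km): ΔT = -9.8 × 1.3 = -12.74°C → T = -9.24°C
2500 → 4800 m (saturated, 4.5°C/km): ΔT = -4.5 × 2.3 = -10.35°C → T = -19.59°C
4800 → 1800 m (dry descent, 9.8°C/km): ΔT = +9.8 × 3 = +29.4°C → T = 9.81°C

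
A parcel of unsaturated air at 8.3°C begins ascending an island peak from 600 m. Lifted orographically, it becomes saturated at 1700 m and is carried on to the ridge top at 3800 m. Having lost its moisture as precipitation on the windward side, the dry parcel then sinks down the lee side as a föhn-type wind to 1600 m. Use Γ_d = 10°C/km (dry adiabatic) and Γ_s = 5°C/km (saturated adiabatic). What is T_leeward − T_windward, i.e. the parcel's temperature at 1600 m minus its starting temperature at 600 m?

600 → 1700 m (dry, 10°C/km): ΔT = -10 × 1.1 = -11°C → T = -2.7°C
1700 → 3800 m (saturated, 5°C/km): ΔT = -5 × 2.1 = -10.5°C → T = -13.2°C
3800 → 1600 m (dry descent, 10°C/km): ΔT = +10 × 2.2 = +22°C → T = 8.8°C
Net change vs windward start: 8.8 − 8.3 = +0.5°C

+0.5°C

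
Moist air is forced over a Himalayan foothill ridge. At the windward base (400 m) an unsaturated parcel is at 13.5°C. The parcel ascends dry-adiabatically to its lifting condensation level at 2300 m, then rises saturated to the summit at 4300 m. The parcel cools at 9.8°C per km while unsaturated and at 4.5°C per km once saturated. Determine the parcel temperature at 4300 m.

-14.12°C

From 400 m to 2300 m (dry): cools by 9.8 × 1.9 = 18.62°C, giving -5.12°C.
From 2300 m to 4300 m (saturated): cools by 4.5 × 2 = 9°C, giving -14.12°C.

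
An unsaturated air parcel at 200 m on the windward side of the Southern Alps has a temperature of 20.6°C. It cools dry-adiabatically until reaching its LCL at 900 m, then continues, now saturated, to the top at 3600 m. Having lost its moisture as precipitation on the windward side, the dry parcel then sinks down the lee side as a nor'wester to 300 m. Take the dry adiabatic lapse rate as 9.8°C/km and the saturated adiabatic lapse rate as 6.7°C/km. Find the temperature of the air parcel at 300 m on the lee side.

27.99°C

Dry to 900 m: -9.8 × 0.7 km = -6.86°C, so T = 13.74°C.
Saturated to 3600 m: -6.7 × 2.7 km = -18.09°C, so T = -4.35°C.
Dry descent to 300 m: +9.8 × 3.3 km = +32.34°C, so T = 27.99°C.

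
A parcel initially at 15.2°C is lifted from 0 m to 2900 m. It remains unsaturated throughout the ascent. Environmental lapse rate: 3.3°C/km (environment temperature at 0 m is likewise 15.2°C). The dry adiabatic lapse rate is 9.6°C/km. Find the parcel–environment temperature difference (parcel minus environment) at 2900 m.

Parcel:
  0 → 2900 m (dry, 9.6°C/km): ΔT = -9.6 × 2.9 = -27.84°C → T = -12.64°C
Environment:
  0 → 2900 m (environment, 3.3°C/km): ΔT = -3.3 × 2.9 = -9.57°C → T = 5.63°C
T_parcel − T_env = -12.64 − 5.63 = -18.27°C

-18.27°C (parcel cooler than environment)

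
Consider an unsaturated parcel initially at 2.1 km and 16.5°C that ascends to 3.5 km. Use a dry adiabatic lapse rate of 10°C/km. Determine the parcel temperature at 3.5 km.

From 2100 m to 3500 m (dry adiabatic): cools by 10 × 1.4 = 14°C, giving 2.5°C.

2.5°C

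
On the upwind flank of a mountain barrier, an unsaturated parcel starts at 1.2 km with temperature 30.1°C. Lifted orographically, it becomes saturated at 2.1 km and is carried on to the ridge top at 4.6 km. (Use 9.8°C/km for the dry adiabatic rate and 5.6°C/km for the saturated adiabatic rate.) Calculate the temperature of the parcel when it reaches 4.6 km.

7.28°C

Dry to 2100 m: -9.8 × 0.9 km = -8.82°C, so T = 21.28°C.
Saturated to 4600 m: -5.6 × 2.5 km = -14°C, so T = 7.28°C.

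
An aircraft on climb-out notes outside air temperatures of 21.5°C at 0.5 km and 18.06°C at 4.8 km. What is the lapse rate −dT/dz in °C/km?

0.8°C/km

Γ = −ΔT/Δz = (21.5 − 18.06) / (4800 − 500) m
  = 3.44°C / 4.3 km = 0.8°C/km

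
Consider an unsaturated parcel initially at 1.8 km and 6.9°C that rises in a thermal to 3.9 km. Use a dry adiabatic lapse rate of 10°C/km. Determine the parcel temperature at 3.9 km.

-14.1°C

1800–3900 m, dry adiabatic: Δz = 2.1 km ⇒ ΔT = -21°C; T = -14.1°C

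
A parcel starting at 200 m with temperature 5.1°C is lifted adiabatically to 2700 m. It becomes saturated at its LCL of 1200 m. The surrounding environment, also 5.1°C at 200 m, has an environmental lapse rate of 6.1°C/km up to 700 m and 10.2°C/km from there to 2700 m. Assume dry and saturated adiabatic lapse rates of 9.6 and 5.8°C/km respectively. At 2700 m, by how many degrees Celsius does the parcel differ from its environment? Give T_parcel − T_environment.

Parcel:
  Dry to 1200 m: -9.6 × 1 km = -9.6°C, so T = -4.5°C.
  Saturated to 2700 m: -5.8 × 1.5 km = -8.7°C, so T = -13.2°C.
Environment:
  Environment, lower layer to 700 m: -6.1 × 0.5 km = -3.05°C, so T = 2.05°C.
  Environment, upper layer to 2700 m: -10.2 × 2 km = -20.4°C, so T = -18.35°C.
T_parcel − T_env = -13.2 − (-18.35) = +5.15°C

+5.15°C (parcel warmer than environment)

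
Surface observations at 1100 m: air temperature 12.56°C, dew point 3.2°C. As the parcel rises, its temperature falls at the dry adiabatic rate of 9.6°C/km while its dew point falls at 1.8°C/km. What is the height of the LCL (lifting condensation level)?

T and T_d converge at 9.6 − 1.8 = 7.8°C per km
Height above start = (12.56 − 3.2) / 7.8 = 1.2 km
LCL altitude = 1100 m + 1200 m = 2300 m

2300 m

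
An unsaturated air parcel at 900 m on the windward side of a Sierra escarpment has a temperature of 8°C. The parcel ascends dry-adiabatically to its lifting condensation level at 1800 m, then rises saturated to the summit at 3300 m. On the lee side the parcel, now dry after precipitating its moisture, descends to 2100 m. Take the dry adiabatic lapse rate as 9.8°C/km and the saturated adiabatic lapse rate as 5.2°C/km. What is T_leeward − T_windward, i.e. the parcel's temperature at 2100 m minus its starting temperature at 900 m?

900 → 1800 m (dry, 9.8°C/km): ΔT = -9.8 × 0.9 = -8.82°C → T = -0.82°C
1800 → 3300 m (saturated, 5.2°C/km): ΔT = -5.2 × 1.5 = -7.8°C → T = -8.62°C
3300 → 2100 m (dry descent, 9.8°C/km): ΔT = +9.8 × 1.2 = +11.76°C → T = 3.14°C
Net change vs windward start: 3.14 − 8 = -4.86°C

-4.86°C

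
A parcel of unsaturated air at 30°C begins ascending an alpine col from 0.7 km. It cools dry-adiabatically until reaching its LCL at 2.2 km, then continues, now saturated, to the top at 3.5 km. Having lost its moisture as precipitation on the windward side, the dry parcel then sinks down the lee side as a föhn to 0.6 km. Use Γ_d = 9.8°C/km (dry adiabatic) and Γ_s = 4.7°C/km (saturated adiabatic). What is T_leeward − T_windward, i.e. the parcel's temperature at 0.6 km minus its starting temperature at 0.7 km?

700–2200 m, dry: Δz = 1.5 km ⇒ ΔT = -14.7°C; T = 15.3°C
2200–3500 m, saturated: Δz = 1.3 km ⇒ ΔT = -6.11°C; T = 9.19°C
3500–600 m, dry descent: Δz = 2.9 km ⇒ ΔT = +28.42°C; T = 37.61°C
Net change vs windward start: 37.61 − 30 = +7.61°C

+7.61°C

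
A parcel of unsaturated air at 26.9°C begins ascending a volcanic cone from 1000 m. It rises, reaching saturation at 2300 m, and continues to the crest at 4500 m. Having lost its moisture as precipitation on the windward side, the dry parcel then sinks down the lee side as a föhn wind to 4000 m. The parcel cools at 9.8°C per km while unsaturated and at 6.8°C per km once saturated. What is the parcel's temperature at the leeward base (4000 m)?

4.1°C

Dry to 2300 m: -9.8 × 1.3 km = -12.74°C, so T = 14.16°C.
Saturated to 4500 m: -6.8 × 2.2 km = -14.96°C, so T = -0.8°C.
Dry descent to 4000 m: +9.8 × 0.5 km = +4.9°C, so T = 4.1°C.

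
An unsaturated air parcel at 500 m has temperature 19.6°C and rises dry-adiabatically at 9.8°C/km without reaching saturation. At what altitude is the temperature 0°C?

Height above start = (19.6 − 0) / 9.8 = 2 km
Altitude = 500 m + 2000 m = 2500 m

2500 m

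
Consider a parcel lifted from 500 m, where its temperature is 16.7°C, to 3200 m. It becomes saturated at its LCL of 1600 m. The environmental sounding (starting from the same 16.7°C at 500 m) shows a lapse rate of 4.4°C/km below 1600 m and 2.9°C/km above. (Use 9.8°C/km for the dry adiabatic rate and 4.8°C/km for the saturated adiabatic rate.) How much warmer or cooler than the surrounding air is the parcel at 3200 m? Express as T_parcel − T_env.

-8.98°C (parcel cooler than environment)

Parcel:
  500 → 1600 m (dry, 9.8°C/km): ΔT = -9.8 × 1.1 = -10.78°C → T = 5.92°C
  1600 → 3200 m (saturated, 4.8°C/km): ΔT = -4.8 × 1.6 = -7.68°C → T = -1.76°C
Environment:
  500 → 1600 m (environment, lower layer, 4.4°C/km): ΔT = -4.4 × 1.1 = -4.84°C → T = 11.86°C
  1600 → 3200 m (environment, upper layer, 2.9°C/km): ΔT = -2.9 × 1.6 = -4.64°C → T = 7.22°C
T_parcel − T_env = -1.76 − 7.22 = -8.98°C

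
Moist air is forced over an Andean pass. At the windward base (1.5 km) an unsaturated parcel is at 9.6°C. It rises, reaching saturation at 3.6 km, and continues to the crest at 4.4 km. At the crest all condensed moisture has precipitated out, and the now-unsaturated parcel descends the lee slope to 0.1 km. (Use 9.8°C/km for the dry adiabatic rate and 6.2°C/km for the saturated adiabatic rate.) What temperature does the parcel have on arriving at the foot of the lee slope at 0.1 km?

26.2°C

1500 → 3600 m (dry, 9.8°C/km): ΔT = -9.8 × 2.1 = -20.58°C → T = -10.98°C
3600 → 4400 m (saturated, 6.2°C/km): ΔT = -6.2 × 0.8 = -4.96°C → T = -15.94°C
4400 → 100 m (dry descent, 9.8°C/km): ΔT = +9.8 × 4.3 = +42.14°C → T = 26.2°C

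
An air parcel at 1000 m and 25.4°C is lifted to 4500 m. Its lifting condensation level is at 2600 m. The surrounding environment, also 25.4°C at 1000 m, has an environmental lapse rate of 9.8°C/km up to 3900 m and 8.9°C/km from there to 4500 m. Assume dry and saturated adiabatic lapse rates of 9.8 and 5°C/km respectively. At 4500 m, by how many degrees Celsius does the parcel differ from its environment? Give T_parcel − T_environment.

Parcel:
  1000 → 2600 m (dry, 9.8°C/km): ΔT = -9.8 × 1.6 = -15.68°C → T = 9.72°C
  2600 → 4500 m (saturated, 5°C/km): ΔT = -5 × 1.9 = -9.5°C → T = 0.22°C
Environment:
  1000 → 3900 m (environment, lower layer, 9.8°C/km): ΔT = -9.8 × 2.9 = -28.42°C → T = -3.02°C
  3900 → 4500 m (environment, upper layer, 8.9°C/km): ΔT = -8.9 × 0.6 = -5.34°C → T = -8.36°C
T_parcel − T_env = 0.22 − (-8.36) = +8.58°C

+8.58°C (parcel warmer than environment)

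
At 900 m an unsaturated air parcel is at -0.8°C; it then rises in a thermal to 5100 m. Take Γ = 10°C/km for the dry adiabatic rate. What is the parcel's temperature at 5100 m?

Dry adiabatic to 5100 m: -10 × 4.2 km = -42°C, so T = -42.8°C.

-42.8°C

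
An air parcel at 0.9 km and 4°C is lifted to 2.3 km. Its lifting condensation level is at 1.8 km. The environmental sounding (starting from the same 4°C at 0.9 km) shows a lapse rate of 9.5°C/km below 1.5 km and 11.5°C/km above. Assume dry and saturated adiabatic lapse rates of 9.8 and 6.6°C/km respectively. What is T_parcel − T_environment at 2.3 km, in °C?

Parcel:
  900–1800 m, dry: Δz = 0.9 km ⇒ ΔT = -8.82°C; T = -4.82°C
  1800–2300 m, saturated: Δz = 0.5 km ⇒ ΔT = -3.3°C; T = -8.12°C
Environment:
  900–1500 m, environment, lower layer: Δz = 0.6 km ⇒ ΔT = -5.7°C; T = -1.7°C
  1500–2300 m, environment, upper layer: Δz = 0.8 km ⇒ ΔT = -9.2°C; T = -10.9°C
T_parcel − T_env = -8.12 − (-10.9) = +2.78°C

+2.78°C (parcel warmer than environment)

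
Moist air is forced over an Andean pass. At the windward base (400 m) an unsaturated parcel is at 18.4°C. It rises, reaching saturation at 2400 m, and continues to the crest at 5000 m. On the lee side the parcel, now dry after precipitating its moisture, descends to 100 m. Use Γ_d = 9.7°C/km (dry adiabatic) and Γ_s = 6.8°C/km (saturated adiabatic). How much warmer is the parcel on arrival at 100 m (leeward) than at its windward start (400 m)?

+10.45°C

400 → 2400 m (dry, 9.7°C/km): ΔT = -9.7 × 2 = -19.4°C → T = -1°C
2400 → 5000 m (saturated, 6.8°C/km): ΔT = -6.8 × 2.6 = -17.68°C → T = -18.68°C
5000 → 100 m (dry descent, 9.7°C/km): ΔT = +9.7 × 4.9 = +47.53°C → T = 28.85°C
Net change vs windward start: 28.85 − 18.4 = +10.45°C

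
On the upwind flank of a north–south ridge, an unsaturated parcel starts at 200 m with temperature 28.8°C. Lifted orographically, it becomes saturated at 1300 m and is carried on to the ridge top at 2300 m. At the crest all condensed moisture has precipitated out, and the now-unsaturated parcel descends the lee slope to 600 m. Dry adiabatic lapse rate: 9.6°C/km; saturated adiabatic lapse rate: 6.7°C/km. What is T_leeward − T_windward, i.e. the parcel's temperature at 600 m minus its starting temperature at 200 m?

-0.94°C

Dry to 1300 m: -9.6 × 1.1 km = -10.56°C, so T = 18.24°C.
Saturated to 2300 m: -6.7 × 1 km = -6.7°C, so T = 11.54°C.
Dry descent to 600 m: +9.6 × 1.7 km = +16.32°C, so T = 27.86°C.
Net change vs windward start: 27.86 − 28.8 = -0.94°C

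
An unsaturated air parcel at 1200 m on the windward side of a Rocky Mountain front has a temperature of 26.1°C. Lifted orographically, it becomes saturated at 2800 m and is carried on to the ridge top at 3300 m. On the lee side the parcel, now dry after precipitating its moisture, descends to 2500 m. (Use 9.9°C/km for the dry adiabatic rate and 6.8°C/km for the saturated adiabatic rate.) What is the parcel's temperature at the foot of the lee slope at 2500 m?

Dry to 2800 m: -9.9 × 1.6 km = -15.84°C, so T = 10.26°C.
Saturated to 3300 m: -6.8 × 0.5 km = -3.4°C, so T = 6.86°C.
Dry descent to 2500 m: +9.9 × 0.8 km = +7.92°C, so T = 14.78°C.

14.78°C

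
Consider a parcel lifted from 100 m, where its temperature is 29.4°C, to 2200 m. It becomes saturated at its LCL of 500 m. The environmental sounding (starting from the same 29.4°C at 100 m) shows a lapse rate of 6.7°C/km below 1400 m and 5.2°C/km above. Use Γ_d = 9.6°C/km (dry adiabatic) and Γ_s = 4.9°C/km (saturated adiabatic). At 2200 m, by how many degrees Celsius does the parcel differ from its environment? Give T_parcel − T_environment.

Parcel:
  From 100 m to 500 m (dry): cools by 9.6 × 0.4 = 3.84°C, giving 25.56°C.
  From 500 m to 2200 m (saturated): cools by 4.9 × 1.7 = 8.33°C, giving 17.23°C.
Environment:
  From 100 m to 1400 m (environment, lower layer): cools by 6.7 × 1.3 = 8.71°C, giving 20.69°C.
  From 1400 m to 2200 m (environment, upper layer): cools by 5.2 × 0.8 = 4.16°C, giving 16.53°C.
T_parcel − T_env = 17.23 − 16.53 = +0.7°C

+0.7°C (parcel warmer than environment)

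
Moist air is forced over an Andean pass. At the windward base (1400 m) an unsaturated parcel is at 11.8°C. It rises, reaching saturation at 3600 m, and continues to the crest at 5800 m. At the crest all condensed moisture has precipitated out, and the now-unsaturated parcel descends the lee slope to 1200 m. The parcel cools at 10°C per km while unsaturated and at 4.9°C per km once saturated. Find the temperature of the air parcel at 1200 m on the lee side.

1400–3600 m, dry: Δz = 2.2 km ⇒ ΔT = -22°C; T = -10.2°C
3600–5800 m, saturated: Δz = 2.2 km ⇒ ΔT = -10.78°C; T = -20.98°C
5800–1200 m, dry descent: Δz = 4.6 km ⇒ ΔT = +46°C; T = 25.02°C

25.02°C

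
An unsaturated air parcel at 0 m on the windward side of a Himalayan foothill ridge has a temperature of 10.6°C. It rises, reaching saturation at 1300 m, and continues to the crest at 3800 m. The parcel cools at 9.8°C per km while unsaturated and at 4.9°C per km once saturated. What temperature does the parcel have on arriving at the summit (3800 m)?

From 0 m to 1300 m (dry): cools by 9.8 × 1.3 = 12.74°C, giving -2.14°C.
From 1300 m to 3800 m (saturated): cools by 4.9 × 2.5 = 12.25°C, giving -14.39°C.

-14.39°C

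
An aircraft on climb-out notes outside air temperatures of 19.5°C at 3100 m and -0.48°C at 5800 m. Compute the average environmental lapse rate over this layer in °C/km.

Γ = −ΔT/Δz = (19.5 − (-0.48)) / (5800 − 3100) m
  = 19.98°C / 2.7 km = 7.4°C/km

7.4°C/km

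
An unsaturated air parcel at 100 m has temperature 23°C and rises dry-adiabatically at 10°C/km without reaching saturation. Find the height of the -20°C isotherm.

Height above start = (23 − (-20)) / 10 = 4.3 km
Altitude = 100 m + 4300 m = 4400 m

4400 m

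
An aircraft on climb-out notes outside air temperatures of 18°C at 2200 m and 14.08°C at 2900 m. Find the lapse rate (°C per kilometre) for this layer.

5.6°C/km

Γ = −ΔT/Δz = (18 − 14.08) / (2900 − 2200) m
  = 3.92°C / 0.7 km = 5.6°C/km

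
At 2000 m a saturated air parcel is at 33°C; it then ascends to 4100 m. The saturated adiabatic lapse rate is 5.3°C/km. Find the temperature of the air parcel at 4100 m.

21.87°C

2000 → 4100 m (saturated adiabatic, 5.3°C/km): ΔT = -5.3 × 2.1 = -11.13°C → T = 21.87°C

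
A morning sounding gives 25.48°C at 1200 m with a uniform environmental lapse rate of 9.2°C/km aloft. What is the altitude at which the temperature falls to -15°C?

5600 m

Height above start = (25.48 − (-15)) / 9.2 = 4.4 km
Altitude = 1200 m + 4400 m = 5600 m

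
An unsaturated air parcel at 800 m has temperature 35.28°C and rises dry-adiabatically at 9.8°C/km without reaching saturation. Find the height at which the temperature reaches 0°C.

4400 m

Height above start = (35.28 − 0) / 9.8 = 3.6 km
Altitude = 800 m + 3600 m = 4400 m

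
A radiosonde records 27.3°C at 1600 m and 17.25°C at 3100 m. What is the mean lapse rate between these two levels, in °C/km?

Γ = −ΔT/Δz = (27.3 − 17.25) / (3100 − 1600) m
  = 10.05°C / 1.5 km = 6.7°C/km

6.7°C/km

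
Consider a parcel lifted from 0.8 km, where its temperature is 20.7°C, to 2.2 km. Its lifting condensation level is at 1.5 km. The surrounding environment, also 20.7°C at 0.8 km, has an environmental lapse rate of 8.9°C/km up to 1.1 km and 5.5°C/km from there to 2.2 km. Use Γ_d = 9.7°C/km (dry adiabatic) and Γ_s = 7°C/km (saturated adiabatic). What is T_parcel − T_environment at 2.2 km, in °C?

-2.97°C (parcel cooler than environment)

Parcel:
  800–1500 m, dry: Δz = 0.7 km ⇒ ΔT = -6.79°C; T = 13.91°C
  1500–2200 m, saturated: Δz = 0.7 km ⇒ ΔT = -4.9°C; T = 9.01°C
Environment:
  800–1100 m, environment, lower layer: Δz = 0.3 km ⇒ ΔT = -2.67°C; T = 18.03°C
  1100–2200 m, environment, upper layer: Δz = 1.1 km ⇒ ΔT = -6.05°C; T = 11.98°C
T_parcel − T_env = 9.01 − 11.98 = -2.97°C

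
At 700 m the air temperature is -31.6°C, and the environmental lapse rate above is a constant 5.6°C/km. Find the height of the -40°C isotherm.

2200 m

Height above start = (-31.6 − (-40)) / 5.6 = 1.5 km
Altitude = 700 m + 1500 m = 2200 m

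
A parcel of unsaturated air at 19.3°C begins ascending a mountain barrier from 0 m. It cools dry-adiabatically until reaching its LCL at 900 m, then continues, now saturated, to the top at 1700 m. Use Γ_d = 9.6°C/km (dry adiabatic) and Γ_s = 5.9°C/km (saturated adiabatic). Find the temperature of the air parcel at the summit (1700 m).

5.94°C

0 → 900 m (dry, 9.6°C/km): ΔT = -9.6 × 0.9 = -8.64°C → T = 10.66°C
900 → 1700 m (saturated, 5.9°C/km): ΔT = -5.9 × 0.8 = -4.72°C → T = 5.94°C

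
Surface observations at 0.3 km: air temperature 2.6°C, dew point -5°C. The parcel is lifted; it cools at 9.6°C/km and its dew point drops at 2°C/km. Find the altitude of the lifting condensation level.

1.3 km

T and T_d converge at 9.6 − 2 = 7.6°C per km
Height above start = (2.6 − (-5)) / 7.6 = 1 km
LCL altitude = 300 m + 1000 m = 1300 m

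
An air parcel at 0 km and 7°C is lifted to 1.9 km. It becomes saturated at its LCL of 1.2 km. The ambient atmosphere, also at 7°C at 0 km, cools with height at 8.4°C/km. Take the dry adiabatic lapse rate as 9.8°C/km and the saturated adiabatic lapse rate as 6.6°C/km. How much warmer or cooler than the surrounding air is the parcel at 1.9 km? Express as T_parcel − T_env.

-0.42°C (parcel cooler than environment)

Parcel:
  0 → 1200 m (dry, 9.8°C/km): ΔT = -9.8 × 1.2 = -11.76°C → T = -4.76°C
  1200 → 1900 m (saturated, 6.6°C/km): ΔT = -6.6 × 0.7 = -4.62°C → T = -9.38°C
Environment:
  0 → 1900 m (environment, 8.4°C/km): ΔT = -8.4 × 1.9 = -15.96°C → T = -8.96°C
T_parcel − T_env = -9.38 − (-8.96) = -0.42°C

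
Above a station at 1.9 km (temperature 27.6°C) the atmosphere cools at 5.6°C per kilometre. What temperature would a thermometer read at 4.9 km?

10.8°C

1900 → 4900 m (environmental, 5.6°C/km): ΔT = -5.6 × 3 = -16.8°C → T = 10.8°C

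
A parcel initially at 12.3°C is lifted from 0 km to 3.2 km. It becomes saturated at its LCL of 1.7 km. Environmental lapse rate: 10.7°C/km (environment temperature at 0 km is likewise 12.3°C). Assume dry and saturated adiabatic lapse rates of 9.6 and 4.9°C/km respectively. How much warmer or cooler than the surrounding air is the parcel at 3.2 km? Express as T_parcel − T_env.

Parcel:
  Dry to 1700 m: -9.6 × 1.7 km = -16.32°C, so T = -4.02°C.
  Saturated to 3200 m: -4.9 × 1.5 km = -7.35°C, so T = -11.37°C.
Environment:
  Environment to 3200 m: -10.7 × 3.2 km = -34.24°C, so T = -21.94°C.
T_parcel − T_env = -11.37 − (-21.94) = +10.57°C

+10.57°C (parcel warmer than environment)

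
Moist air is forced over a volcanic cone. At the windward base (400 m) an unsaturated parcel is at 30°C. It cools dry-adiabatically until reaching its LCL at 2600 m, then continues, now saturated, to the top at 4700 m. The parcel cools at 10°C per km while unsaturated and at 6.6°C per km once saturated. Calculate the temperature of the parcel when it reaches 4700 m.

From 400 m to 2600 m (dry): cools by 10 × 2.2 = 22°C, giving 8°C.
From 2600 m to 4700 m (saturated): cools by 6.6 × 2.1 = 13.86°C, giving -5.86°C.

-5.86°C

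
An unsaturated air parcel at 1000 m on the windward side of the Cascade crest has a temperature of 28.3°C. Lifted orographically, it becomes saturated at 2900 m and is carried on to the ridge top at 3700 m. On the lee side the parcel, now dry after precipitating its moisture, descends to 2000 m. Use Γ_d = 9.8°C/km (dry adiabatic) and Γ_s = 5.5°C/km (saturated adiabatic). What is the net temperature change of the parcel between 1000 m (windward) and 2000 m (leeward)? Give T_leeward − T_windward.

-6.36°C

1000–2900 m, dry: Δz = 1.9 km ⇒ ΔT = -18.62°C; T = 9.68°C
2900–3700 m, saturated: Δz = 0.8 km ⇒ ΔT = -4.4°C; T = 5.28°C
3700–2000 m, dry descent: Δz = 1.7 km ⇒ ΔT = +16.66°C; T = 21.94°C
Net change vs windward start: 21.94 − 28.3 = -6.36°C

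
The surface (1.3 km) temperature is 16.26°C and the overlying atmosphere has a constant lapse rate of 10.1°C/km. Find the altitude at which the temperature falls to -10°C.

Height above start = (16.26 − (-10)) / 10.1 = 2.6 km
Altitude = 1300 m + 2600 m = 3900 m

3.9 km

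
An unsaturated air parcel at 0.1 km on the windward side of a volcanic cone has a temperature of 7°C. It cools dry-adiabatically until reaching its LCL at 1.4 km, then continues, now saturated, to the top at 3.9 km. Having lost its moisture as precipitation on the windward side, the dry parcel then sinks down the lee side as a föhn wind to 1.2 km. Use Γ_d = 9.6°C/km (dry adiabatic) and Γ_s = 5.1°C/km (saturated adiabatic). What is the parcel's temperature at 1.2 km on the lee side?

7.69°C

Dry to 1400 m: -9.6 × 1.3 km = -12.48°C, so T = -5.48°C.
Saturated to 3900 m: -5.1 × 2.5 km = -12.75°C, so T = -18.23°C.
Dry descent to 1200 m: +9.6 × 2.7 km = +25.92°C, so T = 7.69°C.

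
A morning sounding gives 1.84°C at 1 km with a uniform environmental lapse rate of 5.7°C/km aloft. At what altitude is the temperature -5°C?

Height above start = (1.84 − (-5)) / 5.7 = 1.2 km
Altitude = 1000 m + 1200 m = 2200 m

2.2 km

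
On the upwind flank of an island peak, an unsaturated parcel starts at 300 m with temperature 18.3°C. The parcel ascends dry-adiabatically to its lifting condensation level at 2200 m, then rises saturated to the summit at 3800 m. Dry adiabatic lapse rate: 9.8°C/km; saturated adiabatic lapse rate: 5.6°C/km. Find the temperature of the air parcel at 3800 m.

300–2200 m, dry: Δz = 1.9 km ⇒ ΔT = -18.62°C; T = -0.32°C
2200–3800 m, saturated: Δz = 1.6 km ⇒ ΔT = -8.96°C; T = -9.28°C

-9.28°C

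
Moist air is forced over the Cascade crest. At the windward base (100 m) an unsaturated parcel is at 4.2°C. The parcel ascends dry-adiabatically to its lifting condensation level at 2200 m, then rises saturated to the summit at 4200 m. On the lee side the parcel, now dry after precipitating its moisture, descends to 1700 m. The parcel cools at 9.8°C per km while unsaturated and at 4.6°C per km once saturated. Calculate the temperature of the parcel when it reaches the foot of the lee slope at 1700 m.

From 100 m to 2200 m (dry): cools by 9.8 × 2.1 = 20.58°C, giving -16.38°C.
From 2200 m to 4200 m (saturated): cools by 4.6 × 2 = 9.2°C, giving -25.58°C.
From 4200 m to 1700 m (dry descent): warms by 9.8 × 2.5 = 24.5°C, giving -1.08°C.

-1.08°C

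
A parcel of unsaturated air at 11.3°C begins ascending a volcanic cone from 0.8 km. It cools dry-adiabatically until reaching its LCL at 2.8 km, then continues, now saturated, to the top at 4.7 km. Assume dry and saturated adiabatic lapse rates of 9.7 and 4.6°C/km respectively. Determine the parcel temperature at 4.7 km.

800–2800 m, dry: Δz = 2 km ⇒ ΔT = -19.4°C; T = -8.1°C
2800–4700 m, saturated: Δz = 1.9 km ⇒ ΔT = -8.74°C; T = -16.84°C

-16.84°C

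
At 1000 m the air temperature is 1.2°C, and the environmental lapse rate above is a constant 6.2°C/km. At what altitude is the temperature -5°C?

2000 m

Height above start = (1.2 − (-5)) / 6.2 = 1 km
Altitude = 1000 m + 1000 m = 2000 m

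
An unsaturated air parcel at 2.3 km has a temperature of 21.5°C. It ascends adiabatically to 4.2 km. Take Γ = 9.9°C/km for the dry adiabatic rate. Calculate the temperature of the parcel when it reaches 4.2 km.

2.69°C

2300 → 4200 m (dry adiabatic, 9.9°C/km): ΔT = -9.9 × 1.9 = -18.81°C → T = 2.69°C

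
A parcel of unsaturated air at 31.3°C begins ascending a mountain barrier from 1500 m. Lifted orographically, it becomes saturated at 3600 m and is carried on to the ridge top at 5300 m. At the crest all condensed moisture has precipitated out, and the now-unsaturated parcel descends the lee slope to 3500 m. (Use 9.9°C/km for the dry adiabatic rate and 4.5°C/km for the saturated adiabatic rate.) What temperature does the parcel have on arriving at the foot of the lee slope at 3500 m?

1500–3600 m, dry: Δz = 2.1 km ⇒ ΔT = -20.79°C; T = 10.51°C
3600–5300 m, saturated: Δz = 1.7 km ⇒ ΔT = -7.65°C; T = 2.86°C
5300–3500 m, dry descent: Δz = 1.8 km ⇒ ΔT = +17.82°C; T = 20.68°C

20.68°C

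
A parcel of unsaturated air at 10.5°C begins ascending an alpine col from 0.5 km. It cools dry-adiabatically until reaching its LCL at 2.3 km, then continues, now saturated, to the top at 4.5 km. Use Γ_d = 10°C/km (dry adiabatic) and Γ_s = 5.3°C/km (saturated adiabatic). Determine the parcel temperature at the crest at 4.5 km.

-19.16°C

500 → 2300 m (dry, 10°C/km): ΔT = -10 × 1.8 = -18°C → T = -7.5°C
2300 → 4500 m (saturated, 5.3°C/km): ΔT = -5.3 × 2.2 = -11.66°C → T = -19.16°C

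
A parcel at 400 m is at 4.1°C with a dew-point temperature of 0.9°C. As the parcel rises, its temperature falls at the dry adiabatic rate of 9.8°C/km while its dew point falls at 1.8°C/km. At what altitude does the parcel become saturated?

T and T_d converge at 9.8 − 1.8 = 8°C per km
Height above start = (4.1 − 0.9) / 8 = 0.4 km
LCL altitude = 400 m + 400 m = 800 m

800 m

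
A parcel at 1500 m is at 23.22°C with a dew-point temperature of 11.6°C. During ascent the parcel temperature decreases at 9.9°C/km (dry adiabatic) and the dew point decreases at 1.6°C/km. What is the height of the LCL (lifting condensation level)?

2900 m

T and T_d converge at 9.9 − 1.6 = 8.3°C per km
Height above start = (23.22 − 11.6) / 8.3 = 1.4 km
LCL altitude = 1500 m + 1400 m = 2900 m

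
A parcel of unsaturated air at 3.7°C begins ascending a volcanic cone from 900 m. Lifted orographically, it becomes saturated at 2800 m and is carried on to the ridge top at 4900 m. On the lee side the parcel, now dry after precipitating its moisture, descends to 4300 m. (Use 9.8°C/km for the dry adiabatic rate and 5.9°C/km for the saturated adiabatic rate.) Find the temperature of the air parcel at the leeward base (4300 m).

900–2800 m, dry: Δz = 1.9 km ⇒ ΔT = -18.62°C; T = -14.92°C
2800–4900 m, saturated: Δz = 2.1 km ⇒ ΔT = -12.39°C; T = -27.31°C
4900–4300 m, dry descent: Δz = 0.6 km ⇒ ΔT = +5.88°C; T = -21.43°C

-21.43°C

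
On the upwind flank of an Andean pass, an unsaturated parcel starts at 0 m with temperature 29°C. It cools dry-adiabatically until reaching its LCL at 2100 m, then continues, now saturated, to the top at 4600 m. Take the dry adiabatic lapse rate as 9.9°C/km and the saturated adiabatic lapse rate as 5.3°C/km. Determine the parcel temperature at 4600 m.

-5.04°C

0–2100 m, dry: Δz = 2.1 km ⇒ ΔT = -20.79°C; T = 8.21°C
2100–4600 m, saturated: Δz = 2.5 km ⇒ ΔT = -13.25°C; T = -5.04°C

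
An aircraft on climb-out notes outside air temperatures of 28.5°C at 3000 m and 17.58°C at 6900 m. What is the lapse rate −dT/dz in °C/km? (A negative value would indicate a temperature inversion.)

Γ = −ΔT/Δz = (28.5 − 17.58) / (6900 − 3000) m
  = 10.92°C / 3.9 km = 2.8°C/km

2.8°C/km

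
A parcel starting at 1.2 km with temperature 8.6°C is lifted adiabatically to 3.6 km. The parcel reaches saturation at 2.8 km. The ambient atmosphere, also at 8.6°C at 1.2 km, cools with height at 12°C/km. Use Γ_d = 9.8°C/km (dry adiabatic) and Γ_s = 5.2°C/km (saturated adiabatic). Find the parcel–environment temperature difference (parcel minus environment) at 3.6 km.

+8.96°C (parcel warmer than environment)

Parcel:
  1200–2800 m, dry: Δz = 1.6 km ⇒ ΔT = -15.68°C; T = -7.08°C
  2800–3600 m, saturated: Δz = 0.8 km ⇒ ΔT = -4.16°C; T = -11.24°C
Environment:
  1200–3600 m, environment: Δz = 2.4 km ⇒ ΔT = -28.8°C; T = -20.2°C
T_parcel − T_env = -11.24 − (-20.2) = +8.96°C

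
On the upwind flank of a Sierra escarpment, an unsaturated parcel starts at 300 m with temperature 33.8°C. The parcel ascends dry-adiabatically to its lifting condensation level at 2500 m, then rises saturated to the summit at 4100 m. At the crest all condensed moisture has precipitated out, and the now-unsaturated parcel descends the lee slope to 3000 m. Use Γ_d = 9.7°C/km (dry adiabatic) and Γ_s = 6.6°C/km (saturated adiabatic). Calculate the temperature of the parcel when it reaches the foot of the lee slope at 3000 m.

12.57°C

300 → 2500 m (dry, 9.7°C/km): ΔT = -9.7 × 2.2 = -21.34°C → T = 12.46°C
2500 → 4100 m (saturated, 6.6°C/km): ΔT = -6.6 × 1.6 = -10.56°C → T = 1.9°C
4100 → 3000 m (dry descent, 9.7°C/km): ΔT = +9.7 × 1.1 = +10.67°C → T = 12.57°C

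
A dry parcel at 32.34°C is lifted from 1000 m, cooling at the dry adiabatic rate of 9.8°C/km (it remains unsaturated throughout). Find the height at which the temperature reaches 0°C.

Height above start = (32.34 − 0) / 9.8 = 3.3 km
Altitude = 1000 m + 3300 m = 4300 m

4300 m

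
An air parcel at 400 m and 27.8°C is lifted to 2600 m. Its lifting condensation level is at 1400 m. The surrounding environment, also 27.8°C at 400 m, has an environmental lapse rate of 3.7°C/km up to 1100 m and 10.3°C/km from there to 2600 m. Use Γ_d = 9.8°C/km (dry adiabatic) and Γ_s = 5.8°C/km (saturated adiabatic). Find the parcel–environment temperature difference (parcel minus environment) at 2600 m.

Parcel:
  Dry to 1400 m: -9.8 × 1 km = -9.8°C, so T = 18°C.
  Saturated to 2600 m: -5.8 × 1.2 km = -6.96°C, so T = 11.04°C.
Environment:
  Environment, lower layer to 1100 m: -3.7 × 0.7 km = -2.59°C, so T = 25.21°C.
  Environment, upper layer to 2600 m: -10.3 × 1.5 km = -15.45°C, so T = 9.76°C.
T_parcel − T_env = 11.04 − 9.76 = +1.28°C

+1.28°C (parcel warmer than environment)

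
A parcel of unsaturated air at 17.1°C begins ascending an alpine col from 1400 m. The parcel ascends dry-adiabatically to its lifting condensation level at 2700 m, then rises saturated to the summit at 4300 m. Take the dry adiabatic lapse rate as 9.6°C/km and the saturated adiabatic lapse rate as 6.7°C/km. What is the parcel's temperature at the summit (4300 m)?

-6.1°C

From 1400 m to 2700 m (dry): cools by 9.6 × 1.3 = 12.48°C, giving 4.62°C.
From 2700 m to 4300 m (saturated): cools by 6.7 × 1.6 = 10.72°C, giving -6.1°C.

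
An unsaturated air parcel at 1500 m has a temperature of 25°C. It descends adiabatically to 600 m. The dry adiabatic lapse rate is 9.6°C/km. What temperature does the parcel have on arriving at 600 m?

33.64°C

From 1500 m to 600 m (dry adiabatic): warms by 9.6 × 0.9 = 8.64°C, giving 33.64°C.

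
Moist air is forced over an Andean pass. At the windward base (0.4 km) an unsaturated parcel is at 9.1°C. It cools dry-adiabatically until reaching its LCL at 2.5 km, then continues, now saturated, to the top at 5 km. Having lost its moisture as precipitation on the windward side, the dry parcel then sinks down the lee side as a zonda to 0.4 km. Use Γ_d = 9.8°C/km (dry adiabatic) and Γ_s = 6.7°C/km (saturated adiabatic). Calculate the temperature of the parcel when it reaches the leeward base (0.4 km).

16.85°C

400–2500 m, dry: Δz = 2.1 km ⇒ ΔT = -20.58°C; T = -11.48°C
2500–5000 m, saturated: Δz = 2.5 km ⇒ ΔT = -16.75°C; T = -28.23°C
5000–400 m, dry descent: Δz = 4.6 km ⇒ ΔT = +45.08°C; T = 16.85°C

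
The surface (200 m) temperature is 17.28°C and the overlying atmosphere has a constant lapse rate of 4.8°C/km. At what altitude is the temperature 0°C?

3800 m

Height above start = (17.28 − 0) / 4.8 = 3.6 km
Altitude = 200 m + 3600 m = 3800 m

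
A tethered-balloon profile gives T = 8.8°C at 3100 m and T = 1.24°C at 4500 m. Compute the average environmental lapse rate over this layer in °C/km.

Γ = −ΔT/Δz = (8.8 − 1.24) / (4500 − 3100) m
  = 7.56°C / 1.4 km = 5.4°C/km

5.4°C/km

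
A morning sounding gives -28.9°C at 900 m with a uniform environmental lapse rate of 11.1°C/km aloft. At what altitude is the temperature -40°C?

Height above start = (-28.9 − (-40)) / 11.1 = 1 km
Altitude = 900 m + 1000 m = 1900 m

1900 m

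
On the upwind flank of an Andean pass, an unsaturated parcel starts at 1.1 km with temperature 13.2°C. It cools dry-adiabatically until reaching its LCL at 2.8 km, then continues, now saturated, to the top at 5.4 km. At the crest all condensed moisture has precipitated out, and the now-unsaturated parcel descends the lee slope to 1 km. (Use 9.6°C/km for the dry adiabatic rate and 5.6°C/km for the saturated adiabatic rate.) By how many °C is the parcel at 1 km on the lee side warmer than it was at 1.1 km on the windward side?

1100 → 2800 m (dry, 9.6°C/km): ΔT = -9.6 × 1.7 = -16.32°C → T = -3.12°C
2800 → 5400 m (saturated, 5.6°C/km): ΔT = -5.6 × 2.6 = -14.56°C → T = -17.68°C
5400 → 1000 m (dry descent, 9.6°C/km): ΔT = +9.6 × 4.4 = +42.24°C → T = 24.56°C
Net change vs windward start: 24.56 − 13.2 = +11.36°C

+11.36°C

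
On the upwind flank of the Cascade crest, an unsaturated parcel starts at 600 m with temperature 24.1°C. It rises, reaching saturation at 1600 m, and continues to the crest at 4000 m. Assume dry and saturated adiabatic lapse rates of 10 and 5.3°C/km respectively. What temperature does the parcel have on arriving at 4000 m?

1.38°C

600 → 1600 m (dry, 10°C/km): ΔT = -10 × 1 = -10°C → T = 14.1°C
1600 → 4000 m (saturated, 5.3°C/km): ΔT = -5.3 × 2.4 = -12.72°C → T = 1.38°C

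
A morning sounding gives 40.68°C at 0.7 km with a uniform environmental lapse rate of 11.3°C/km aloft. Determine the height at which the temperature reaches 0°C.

Height above start = (40.68 − 0) / 11.3 = 3.6 km
Altitude = 700 m + 3600 m = 4300 m

4.3 km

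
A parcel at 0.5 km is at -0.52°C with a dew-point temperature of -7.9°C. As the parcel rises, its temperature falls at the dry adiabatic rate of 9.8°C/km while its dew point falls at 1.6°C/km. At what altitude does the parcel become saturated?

T and T_d converge at 9.8 − 1.6 = 8.2°C per km
Height above start = (-0.52 − (-7.9)) / 8.2 = 0.9 km
LCL altitude = 500 m + 900 m = 1400 m

1.4 km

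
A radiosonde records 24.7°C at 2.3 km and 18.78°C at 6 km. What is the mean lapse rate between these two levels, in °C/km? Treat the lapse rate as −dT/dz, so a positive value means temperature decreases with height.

1.6°C/km

Γ = −ΔT/Δz = (24.7 − 18.78) / (6000 − 2300) m
  = 5.92°C / 3.7 km = 1.6°C/km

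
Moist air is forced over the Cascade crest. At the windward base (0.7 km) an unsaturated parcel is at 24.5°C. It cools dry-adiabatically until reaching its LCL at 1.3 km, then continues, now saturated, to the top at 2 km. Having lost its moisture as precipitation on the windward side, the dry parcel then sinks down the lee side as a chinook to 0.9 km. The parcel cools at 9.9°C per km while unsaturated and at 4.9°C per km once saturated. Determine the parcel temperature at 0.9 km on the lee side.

26.02°C

700 → 1300 m (dry, 9.9°C/km): ΔT = -9.9 × 0.6 = -5.94°C → T = 18.56°C
1300 → 2000 m (saturated, 4.9°C/km): ΔT = -4.9 × 0.7 = -3.43°C → T = 15.13°C
2000 → 900 m (dry descent, 9.9°C/km): ΔT = +9.9 × 1.1 = +10.89°C → T = 26.02°C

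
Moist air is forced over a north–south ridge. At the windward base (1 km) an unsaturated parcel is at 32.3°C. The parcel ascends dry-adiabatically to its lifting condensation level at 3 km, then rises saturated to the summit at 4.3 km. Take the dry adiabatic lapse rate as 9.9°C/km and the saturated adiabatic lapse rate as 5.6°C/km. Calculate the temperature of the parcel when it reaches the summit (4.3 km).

1000 → 3000 m (dry, 9.9°C/km): ΔT = -9.9 × 2 = -19.8°C → T = 12.5°C
3000 → 4300 m (saturated, 5.6°C/km): ΔT = -5.6 × 1.3 = -7.28°C → T = 5.22°C

5.22°C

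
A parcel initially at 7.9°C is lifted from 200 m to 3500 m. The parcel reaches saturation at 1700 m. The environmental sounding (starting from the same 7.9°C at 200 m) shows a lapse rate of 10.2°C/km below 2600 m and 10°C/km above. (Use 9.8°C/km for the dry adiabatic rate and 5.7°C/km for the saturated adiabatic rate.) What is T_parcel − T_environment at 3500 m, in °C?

+8.52°C (parcel warmer than environment)

Parcel:
  200–1700 m, dry: Δz = 1.5 km ⇒ ΔT = -14.7°C; T = -6.8°C
  1700–3500 m, saturated: Δz = 1.8 km ⇒ ΔT = -10.26°C; T = -17.06°C
Environment:
  200–2600 m, environment, lower layer: Δz = 2.4 km ⇒ ΔT = -24.48°C; T = -16.58°C
  2600–3500 m, environment, upper layer: Δz = 0.9 km ⇒ ΔT = -9°C; T = -25.58°C
T_parcel − T_env = -17.06 − (-25.58) = +8.52°C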